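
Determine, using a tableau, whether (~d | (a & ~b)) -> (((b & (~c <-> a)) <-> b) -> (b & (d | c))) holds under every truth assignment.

Assume the negation and expand:
Initial set: {~((~d | (a & ~b)) -> (((b & (~c <-> a)) <-> b) -> (b & (d | c))))}.
~((~d | (a & ~b)) -> (((b & (~c <-> a)) <-> b) -> (b & (d | c)))): α-rule — add (~d | (a & ~b)), ~(((b & (~c <-> a)) <-> b) -> (b & (d | c))).
~(((b & (~c <-> a)) <-> b) -> (b & (d | c))): α-rule — add ((b & (~c <-> a)) <-> b), ~(b & (d | c)).
(~d | (a & ~b)): β-rule — branch into ~d  //  (a & ~b).
  branch 1 (add ~d):
    ((b & (~c <-> a)) <-> b): β-rule — branch into (b & (~c <-> a)), b  //  ~(b & (~c <-> a)), ~b.
      branch 1.1 (add (b & (~c <-> a)), b):
        (b & (~c <-> a)): α-rule — add b, (~c <-> a).
        ~(b & (d | c)): β-rule — branch into ~b  //  ~(d | c).
          branch 1.1.1 (add ~b):
            × closes — contains both b and ~b.
          branch 1.1.2 (add ~(d | c)):
            ~(d | c): α-rule — add ~d, ~c.
            (~c <-> a): β-rule — branch into ~c, a  //  ~~c, ~a.
              branch 1.1.2.1 (add ~c, a):
                ○ open, literals {a=true, b=true, c=false, d=false}.
              branch 1.1.2.2 (add ~~c, ~a):
                × closes — contains both c and ~c.
      branch 1.2 (add ~(b & (~c <-> a)), ~b):
        ~(b & (d | c)): β-rule — branch into ~b  //  ~(d | c).
          branch 1.2.1 (add ~b):
            ~(b & (~c <-> a)): β-rule — branch into ~b  //  ~(~c <-> a).
              branch 1.2.1.1 (add ~b):
                ○ open, literals {b=false, d=false}.
              branch 1.2.1.2 (add ~(~c <-> a)):
                ~(~c <-> a): β-rule — branch into ~c, ~a  //  ~~c, a.
                  branch 1.2.1.2.1 (add ~c, ~a):
                    ○ open, literals {a=false, b=false, c=false, d=false}.
                  branch 1.2.1.2.2 (add ~~c, a):
                    ○ open, literals {a=true, b=false, c=true, d=false}.
          branch 1.2.2 (add ~(d | c)):
            ~(d | c): α-rule — add ~d, ~c.
            ~(b & (~c <-> a)): β-rule — branch into ~b  //  ~(~c <-> a).
              branch 1.2.2.1 (add ~b):
                ○ open, literals {b=false, c=false, d=false}.
              branch 1.2.2.2 (add ~(~c <-> a)):
                ~(~c <-> a): β-rule — branch into ~c, ~a  //  ~~c, a.
                  branch 1.2.2.2.1 (add ~c, ~a):
                    ○ open, literals {a=false, b=false, c=false, d=false}.
                  branch 1.2.2.2.2 (add ~~c, a):
                    × closes — contains both c and ~c.
  branch 2 (add (a & ~b)):
    (a & ~b): α-rule — add a, ~b.
    ((b & (~c <-> a)) <-> b): β-rule — branch into (b & (~c <-> a)), b  //  ~(b & (~c <-> a)), ~b.
      branch 2.1 (add (b & (~c <-> a)), b):
        × closes — contains both b and ~b.
      branch 2.2 (add ~(b & (~c <-> a)), ~b):
        ~(b & (d | c)): β-rule — branch into ~b  //  ~(d | c).
          branch 2.2.1 (add ~b):
            ~(b & (~c <-> a)): β-rule — branch into ~b  //  ~(~c <-> a).
              branch 2.2.1.1 (add ~b):
                ○ open, literals {a=true, b=false}.
              branch 2.2.1.2 (add ~(~c <-> a)):
                ~(~c <-> a): β-rule — branch into ~c, ~a  //  ~~c, a.
                  branch 2.2.1.2.1 (add ~c, ~a):
                    × closes — contains both a and ~a.
                  branch 2.2.1.2.2 (add ~~c, a):
                    ○ open, literals {a=true, b=false, c=true}.
          branch 2.2.2 (add ~(d | c)):
            ~(d | c): α-rule — add ~d, ~c.
            ~(b & (~c <-> a)): β-rule — branch into ~b  //  ~(~c <-> a).
              branch 2.2.2.1 (add ~b):
                ○ open, literals {a=true, b=false, c=false, d=false}.
              branch 2.2.2.2 (add ~(~c <-> a)):
                ~(~c <-> a): β-rule — branch into ~c, ~a  //  ~~c, a.
                  branch 2.2.2.2.1 (add ~c, ~a):
                    × closes — contains both a and ~a.
                  branch 2.2.2.2.2 (add ~~c, a):
                    × closes — contains both c and ~c.
7 branches closed, 9 open.
An open branch gives a countermodel: a=true, b=true, c=false, d=false (unmentioned atoms arbitrary); under it the original formula is false.

Not valid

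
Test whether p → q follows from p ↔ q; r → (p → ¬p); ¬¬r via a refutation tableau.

Initial set: {T (p ↔ q); T (r → (p → ¬p)); T ¬¬r; F (p → q)}.
T ¬¬r: drop double negation, giving T r.
F (p → q): α-rule — add T p, F q.
T (p ↔ q): β-rule — branch into T p, T q  //  F p, F q.
  branch 1 (add T p, T q):
    × closes — contains both q and ¬q.
  branch 2 (add F p, F q):
    × closes — contains both p and ¬p.
All 2 branches close.
Every branch closed, so the premises entail the conclusion.

Yes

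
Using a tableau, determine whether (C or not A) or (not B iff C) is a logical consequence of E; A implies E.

Initial set: {T E; T (A implies E); F ((C or not A) or (not B iff C))}.
F ((C or not A) or (not B iff C)): α-rule — add F (C or not A), F (not B iff C).
F (C or not A): α-rule — add F C, F not A.
T (A implies E): β-rule — branch into F A  //  T E.
  branch 1 (add F A):
    × closes — contains both A and not A.
  branch 2 (add T E):
    F (not B iff C): β-rule — branch into T not B, F C  //  F not B, T C.
      branch 2.1 (add T not B, F C):
        ○ open, literals {A=true, B=false, C=false, E=true}.
      branch 2.2 (add F not B, T C):
        × closes — contains both C and not C.
2 branches closed, 1 open.
An open branch gives a countermodel: A=true, B=false, C=false, E=true (unmentioned atoms arbitrary); the premises hold there but the conclusion fails.

No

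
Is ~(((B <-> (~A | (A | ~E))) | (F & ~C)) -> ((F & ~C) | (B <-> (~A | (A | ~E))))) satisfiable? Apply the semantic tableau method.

Unsatisfiable

Initial set: {T ~(((B <-> (~A | (A | ~E))) | (F & ~C)) -> ((F & ~C) | (B <-> (~A | (A | ~E)))))}.
T ~(((B <-> (~A | (A | ~E))) | (F & ~C)) -> ((F & ~C) | (B <-> (~A | (A | ~E))))): α-rule — add T ((B <-> (~A | (A | ~E))) | (F & ~C)), F ((F & ~C) | (B <-> (~A | (A | ~E)))).
F ((F & ~C) | (B <-> (~A | (A | ~E)))): α-rule — add F (F & ~C), F (B <-> (~A | (A | ~E))).
T ((B <-> (~A | (A | ~E))) | (F & ~C)): β-rule — branch into T (B <-> (~A | (A | ~E)))  //  T (F & ~C).
  branch 1 (add T (B <-> (~A | (A | ~E)))):
    F (F & ~C): β-rule — branch into F F  //  F ~C.
      branch 1.1 (add F F):
        F (B <-> (~A | (A | ~E))): β-rule — branch into T B, F (~A | (A | ~E))  //  F B, T (~A | (A | ~E)).
          branch 1.1.1 (add T B, F (~A | (A | ~E))):
            F (~A | (A | ~E)): α-rule — add F ~A, F (A | ~E).
            F (A | ~E): α-rule — add F A, F ~E.
            × closes — contains both A and ~A.
          branch 1.1.2 (add F B, T (~A | (A | ~E))):
            T (B <-> (~A | (A | ~E))): β-rule — branch into T B, T (~A | (A | ~E))  //  F B, F (~A | (A | ~E)).
              branch 1.1.2.1 (add T B, T (~A | (A | ~E))):
                × closes — contains both B and ~B.
              branch 1.1.2.2 (add F B, F (~A | (A | ~E))):
                F (~A | (A | ~E)): α-rule — add F ~A, F (A | ~E).
                F (A | ~E): α-rule — add F A, F ~E.
                × closes — contains both A and ~A.
      branch 1.2 (add F ~C):
        F (B <-> (~A | (A | ~E))): β-rule — branch into T B, F (~A | (A | ~E))  //  F B, T (~A | (A | ~E)).
          branch 1.2.1 (add T B, F (~A | (A | ~E))):
            F (~A | (A | ~E)): α-rule — add F ~A, F (A | ~E).
            F (A | ~E): α-rule — add F A, F ~E.
            × closes — contains both A and ~A.
          branch 1.2.2 (add F B, T (~A | (A | ~E))):
            T (B <-> (~A | (A | ~E))): β-rule — branch into T B, T (~A | (A | ~E))  //  F B, F (~A | (A | ~E)).
              branch 1.2.2.1 (add T B, T (~A | (A | ~E))):
                × closes — contains both B and ~B.
              branch 1.2.2.2 (add F B, F (~A | (A | ~E))):
                F (~A | (A | ~E)): α-rule — add F ~A, F (A | ~E).
                F (A | ~E): α-rule — add F A, F ~E.
                × closes — contains both A and ~A.
  branch 2 (add T (F & ~C)):
    T (F & ~C): α-rule — add T F, T ~C.
    F (F & ~C): β-rule — branch into F F  //  F ~C.
      branch 2.1 (add F F):
        × closes — contains both F and ~F.
      branch 2.2 (add F ~C):
        × closes — contains both C and ~C.
All 8 branches close.
Every branch closed; the formula is unsatisfiable.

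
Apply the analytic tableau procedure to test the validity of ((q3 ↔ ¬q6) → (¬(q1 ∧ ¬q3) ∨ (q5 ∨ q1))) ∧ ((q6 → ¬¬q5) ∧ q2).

Assume the negation and expand:
Initial set: {¬(((q3 ↔ ¬q6) → (¬(q1 ∧ ¬q3) ∨ (q5 ∨ q1))) ∧ ((q6 → ¬¬q5) ∧ q2))}.
¬(((q3 ↔ ¬q6) → (¬(q1 ∧ ¬q3) ∨ (q5 ∨ q1))) ∧ ((q6 → ¬¬q5) ∧ q2)): β-rule — branch into ¬((q3 ↔ ¬q6) → (¬(q1 ∧ ¬q3) ∨ (q5 ∨ q1)))  //  ¬((q6 → ¬¬q5) ∧ q2).
  branch 1 (add ¬((q3 ↔ ¬q6) → (¬(q1 ∧ ¬q3) ∨ (q5 ∨ q1)))):
    ¬((q3 ↔ ¬q6) → (¬(q1 ∧ ¬q3) ∨ (q5 ∨ q1))): α-rule — add (q3 ↔ ¬q6), ¬(¬(q1 ∧ ¬q3) ∨ (q5 ∨ q1)).
    ¬(¬(q1 ∧ ¬q3) ∨ (q5 ∨ q1)): α-rule — add ¬¬(q1 ∧ ¬q3), ¬(q5 ∨ q1).
    ¬¬(q1 ∧ ¬q3): α-rule — add q1, ¬q3.
    ¬(q5 ∨ q1): α-rule — add ¬q5, ¬q1.
    × closes — contains both q1 and ¬q1.
  branch 2 (add ¬((q6 → ¬¬q5) ∧ q2)):
    ¬((q6 → ¬¬q5) ∧ q2): β-rule — branch into ¬(q6 → ¬¬q5)  //  ¬q2.
      branch 2.1 (add ¬(q6 → ¬¬q5)):
        ¬(q6 → ¬¬q5): α-rule — add q6, ¬¬¬q5.
        ¬¬¬q5: drop double negation, giving ¬q5.
        ○ open, literals {q5=0, q6=1}.
      branch 2.2 (add ¬q2):
        ○ open, literals {q2=0}.
1 branch closed, 2 open.
An open branch gives a countermodel: q5=0, q6=1 (unmentioned atoms arbitrary); under it the original formula is false.

Not valid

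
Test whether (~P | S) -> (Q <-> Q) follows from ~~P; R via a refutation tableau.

Initial set: {~~P; R; ~((~P | S) -> (Q <-> Q))}.
~~P: drop double negation, giving P.
~((~P | S) -> (Q <-> Q)): α-rule — add (~P | S), ~(Q <-> Q).
(~P | S): β-rule — branch into ~P  //  S.
  branch 1 (add ~P):
    × closes — contains both P and ~P.
  branch 2 (add S):
    ~(Q <-> Q): β-rule — branch into Q, ~Q  //  ~Q, Q.
      branch 2.1 (add Q, ~Q):
        × closes — contains both Q and ~Q.
      branch 2.2 (add ~Q, Q):
        × closes — contains both Q and ~Q.
All 3 branches close.
Every branch closed, so the premises entail the conclusion.

Yes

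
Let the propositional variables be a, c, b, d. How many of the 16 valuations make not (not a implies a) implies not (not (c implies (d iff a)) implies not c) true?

Initial set: {(not (not a implies a) implies not (not (c implies (d iff a)) implies not c))}.
(not (not a implies a) implies not (not (c implies (d iff a)) implies not c)): β-rule — branch into not not (not a implies a)  //  not (not (c implies (d iff a)) implies not c).
  branch 1 (add not not (not a implies a)):
    not not (not a implies a): β-rule — branch into not not a  //  a.
      branch 1.1 (add not not a):
        ○ open, literals {a=1}.
      branch 1.2 (add a):
        ○ open, literals {a=1}.
  branch 2 (add not (not (c implies (d iff a)) implies not c)):
    not (not (c implies (d iff a)) implies not c): α-rule — add not (c implies (d iff a)), not not c.
    not (c implies (d iff a)): α-rule — add c, not (d iff a).
    not (d iff a): β-rule — branch into d, not a  //  not d, a.
      branch 2.1 (add d, not a):
        ○ open, literals {a=0, c=1, d=1}.
      branch 2.2 (add not d, a):
        ○ open, literals {a=1, c=1, d=0}.
0 branches closed, 4 open.
Each open branch fixes some atoms; the unmentioned ones are free. Counting distinct full assignments: branch {a=1} (c, b, d) contributes 8 new; branch {a=1} (c, b, d) contributes 0 new; branch {a=0, c=1, d=1} (b) contributes 2 new; branch {a=1, c=1, d=0} (b) contributes 0 new. Total: 10.

10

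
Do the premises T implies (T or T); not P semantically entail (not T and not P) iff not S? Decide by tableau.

Initial set: {(T implies (T or T)); not P; not ((not T and not P) iff not S)}.
(T implies (T or T)): β-rule — branch into not T  //  (T or T).
  branch 1 (add not T):
    not ((not T and not P) iff not S): β-rule — branch into (not T and not P), not not S  //  not (not T and not P), not S.
      branch 1.1 (add (not T and not P), not not S):
        (not T and not P): α-rule — add not T, not P.
        ○ open, literals {P=0, S=1, T=0}.
      branch 1.2 (add not (not T and not P), not S):
        not (not T and not P): β-rule — branch into not not T  //  not not P.
          branch 1.2.1 (add not not T):
            × closes — contains both T and not T.
          branch 1.2.2 (add not not P):
            × closes — contains both P and not P.
  branch 2 (add (T or T)):
    not ((not T and not P) iff not S): β-rule — branch into (not T and not P), not not S  //  not (not T and not P), not S.
      branch 2.1 (add (not T and not P), not not S):
        (not T and not P): α-rule — add not T, not P.
        (T or T): β-rule — branch into T  //  T.
          branch 2.1.1 (add T):
            × closes — contains both T and not T.
          branch 2.1.2 (add T):
            × closes — contains both T and not T.
      branch 2.2 (add not (not T and not P), not S):
        (T or T): β-rule — branch into T  //  T.
          branch 2.2.1 (add T):
            not (not T and not P): β-rule — branch into not not T  //  not not P.
              branch 2.2.1.1 (add not not T):
                ○ open, literals {P=0, S=0, T=1}.
              branch 2.2.1.2 (add not not P):
                × closes — contains both P and not P.
          branch 2.2.2 (add T):
            not (not T and not P): β-rule — branch into not not T  //  not not P.
              branch 2.2.2.1 (add not not T):
                ○ open, literals {P=0, S=0, T=1}.
              branch 2.2.2.2 (add not not P):
                × closes — contains both P and not P.
6 branches closed, 3 open.
An open branch gives a countermodel: P=0, S=1, T=0 (unmentioned atoms arbitrary); the premises hold there but the conclusion fails.

No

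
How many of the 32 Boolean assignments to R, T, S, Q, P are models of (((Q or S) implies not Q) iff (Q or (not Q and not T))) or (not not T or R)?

Initial set: {((((Q or S) implies not Q) iff (Q or (not Q and not T))) or (not not T or R))}.
((((Q or S) implies not Q) iff (Q or (not Q and not T))) or (not not T or R)): β-rule — branch into (((Q or S) implies not Q) iff (Q or (not Q and not T)))  //  (not not T or R).
  branch 1 (add (((Q or S) implies not Q) iff (Q or (not Q and not T)))):
    (((Q or S) implies not Q) iff (Q or (not Q and not T))): β-rule — branch into ((Q or S) implies not Q), (Q or (not Q and not T))  //  not ((Q or S) implies not Q), not (Q or (not Q and not T)).
      branch 1.1 (add ((Q or S) implies not Q), (Q or (not Q and not T))):
        ((Q or S) implies not Q): β-rule — branch into not (Q or S)  //  not Q.
          branch 1.1.1 (add not (Q or S)):
            not (Q or S): α-rule — add not Q, not S.
            (Q or (not Q and not T)): β-rule — branch into Q  //  (not Q and not T).
              branch 1.1.1.1 (add Q):
                × closes — contains both Q and not Q.
              branch 1.1.1.2 (add (not Q and not T)):
                (not Q and not T): α-rule — add not Q, not T.
                ○ open, literals {Q=F, S=F, T=F}.
          branch 1.1.2 (add not Q):
            (Q or (not Q and not T)): β-rule — branch into Q  //  (not Q and not T).
              branch 1.1.2.1 (add Q):
                × closes — contains both Q and not Q.
              branch 1.1.2.2 (add (not Q and not T)):
                (not Q and not T): α-rule — add not Q, not T.
                ○ open, literals {Q=F, T=F}.
      branch 1.2 (add not ((Q or S) implies not Q), not (Q or (not Q and not T))):
        not ((Q or S) implies not Q): α-rule — add (Q or S), not not Q.
        not (Q or (not Q and not T)): α-rule — add not Q, not (not Q and not T).
        × closes — contains both Q and not Q.
  branch 2 (add (not not T or R)):
    (not not T or R): β-rule — branch into not not T  //  R.
      branch 2.1 (add not not T):
        not not T: drop double negation, giving T.
        ○ open, literals {T=T}.
      branch 2.2 (add R):
        ○ open, literals {R=T}.
3 branches closed, 4 open.
Each open branch fixes some atoms; the unmentioned ones are free. Counting distinct full assignments: branch {Q=F, S=F, T=F} (R, P) contributes 4 new; branch {Q=F, T=F} (R, S, P) contributes 4 new; branch {T=T} (R, S, Q, P) contributes 16 new; branch {R=T} (T, S, Q, P) contributes 4 new. Total: 28.

28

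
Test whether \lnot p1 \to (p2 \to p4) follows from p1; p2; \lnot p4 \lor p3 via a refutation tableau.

Yes

Initial set: {p1; p2; (\lnot p4 \lor p3); \lnot (\lnot p1 \to (p2 \to p4))}.
\lnot (\lnot p1 \to (p2 \to p4)): α-rule — add \lnot p1, \lnot (p2 \to p4).
× closes — contains both p1 and \lnot p1.
All 1 branch closes.
Every branch closed, so the premises entail the conclusion.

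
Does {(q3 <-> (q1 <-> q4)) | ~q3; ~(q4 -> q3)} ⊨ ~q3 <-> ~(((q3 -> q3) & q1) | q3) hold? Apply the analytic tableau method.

Initial set: {T ((q3 <-> (q1 <-> q4)) | ~q3); T ~(q4 -> q3); F (~q3 <-> ~(((q3 -> q3) & q1) | q3))}.
T ~(q4 -> q3): α-rule — add T q4, F q3.
T ((q3 <-> (q1 <-> q4)) | ~q3): β-rule — branch into T (q3 <-> (q1 <-> q4))  //  T ~q3.
  branch 1 (add T (q3 <-> (q1 <-> q4))):
    F (~q3 <-> ~(((q3 -> q3) & q1) | q3)): β-rule — branch into T ~q3, F ~(((q3 -> q3) & q1) | q3)  //  F ~q3, T ~(((q3 -> q3) & q1) | q3).
      branch 1.1 (add T ~q3, F ~(((q3 -> q3) & q1) | q3)):
        T (q3 <-> (q1 <-> q4)): β-rule — branch into T q3, T (q1 <-> q4)  //  F q3, F (q1 <-> q4).
          branch 1.1.1 (add T q3, T (q1 <-> q4)):
            × closes — contains both q3 and ~q3.
          branch 1.1.2 (add F q3, F (q1 <-> q4)):
            F ~(((q3 -> q3) & q1) | q3): β-rule — branch into T ((q3 -> q3) & q1)  //  T q3.
              branch 1.1.2.1 (add T ((q3 -> q3) & q1)):
                T ((q3 -> q3) & q1): α-rule — add T (q3 -> q3), T q1.
                F (q1 <-> q4): β-rule — branch into T q1, F q4  //  F q1, T q4.
                  branch 1.1.2.1.1 (add T q1, F q4):
                    × closes — contains both q4 and ~q4.
                  branch 1.1.2.1.2 (add F q1, T q4):
                    × closes — contains both q1 and ~q1.
              branch 1.1.2.2 (add T q3):
                × closes — contains both q3 and ~q3.
      branch 1.2 (add F ~q3, T ~(((q3 -> q3) & q1) | q3)):
        × closes — contains both q3 and ~q3.
  branch 2 (add T ~q3):
    F (~q3 <-> ~(((q3 -> q3) & q1) | q3)): β-rule — branch into T ~q3, F ~(((q3 -> q3) & q1) | q3)  //  F ~q3, T ~(((q3 -> q3) & q1) | q3).
      branch 2.1 (add T ~q3, F ~(((q3 -> q3) & q1) | q3)):
        F ~(((q3 -> q3) & q1) | q3): β-rule — branch into T ((q3 -> q3) & q1)  //  T q3.
          branch 2.1.1 (add T ((q3 -> q3) & q1)):
            T ((q3 -> q3) & q1): α-rule — add T (q3 -> q3), T q1.
            T (q3 -> q3): β-rule — branch into F q3  //  T q3.
              branch 2.1.1.1 (add F q3):
                ○ open, literals {q1=T, q3=F, q4=T}.
              branch 2.1.1.2 (add T q3):
                × closes — contains both q3 and ~q3.
          branch 2.1.2 (add T q3):
            × closes — contains both q3 and ~q3.
      branch 2.2 (add F ~q3, T ~(((q3 -> q3) & q1) | q3)):
        × closes — contains both q3 and ~q3.
8 branches closed, 1 open.
An open branch gives a countermodel: q1=T, q3=F, q4=T (unmentioned atoms arbitrary); the premises hold there but the conclusion fails.

No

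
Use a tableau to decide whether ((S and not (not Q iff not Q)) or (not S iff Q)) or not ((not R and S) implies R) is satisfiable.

Satisfiable

Initial set: {(((S and not (not Q iff not Q)) or (not S iff Q)) or not ((not R and S) implies R))}.
(((S and not (not Q iff not Q)) or (not S iff Q)) or not ((not R and S) implies R)): β-rule — branch into ((S and not (not Q iff not Q)) or (not S iff Q))  //  not ((not R and S) implies R).
  branch 1 (add ((S and not (not Q iff not Q)) or (not S iff Q))):
    ((S and not (not Q iff not Q)) or (not S iff Q)): β-rule — branch into (S and not (not Q iff not Q))  //  (not S iff Q).
      branch 1.1 (add (S and not (not Q iff not Q))):
        (S and not (not Q iff not Q)): α-rule — add S, not (not Q iff not Q).
        not (not Q iff not Q): β-rule — branch into not Q, not not Q  //  not not Q, not Q.
          branch 1.1.1 (add not Q, not not Q):
            × closes — contains both Q and not Q.
          branch 1.1.2 (add not not Q, not Q):
            × closes — contains both Q and not Q.
      branch 1.2 (add (not S iff Q)):
        (not S iff Q): β-rule — branch into not S, Q  //  not not S, not Q.
          branch 1.2.1 (add not S, Q):
            ○ open, literals {Q=true, S=false}.
          branch 1.2.2 (add not not S, not Q):
            ○ open, literals {Q=false, S=true}.
  branch 2 (add not ((not R and S) implies R)):
    not ((not R and S) implies R): α-rule — add (not R and S), not R.
    (not R and S): α-rule — add not R, S.
    ○ open, literals {R=false, S=true}.
2 branches closed, 3 open.
An open branch gives a satisfying assignment: Q=true, S=false.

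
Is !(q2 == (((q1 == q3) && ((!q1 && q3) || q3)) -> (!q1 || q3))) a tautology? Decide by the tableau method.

Assume the negation and expand:
Initial set: {!!(q2 == (((q1 == q3) && ((!q1 && q3) || q3)) -> (!q1 || q3)))}.
!!(q2 == (((q1 == q3) && ((!q1 && q3) || q3)) -> (!q1 || q3))): β-rule — branch into q2, (((q1 == q3) && ((!q1 && q3) || q3)) -> (!q1 || q3))  //  !q2, !(((q1 == q3) && ((!q1 && q3) || q3)) -> (!q1 || q3)).
  branch 1 (add q2, (((q1 == q3) && ((!q1 && q3) || q3)) -> (!q1 || q3))):
    (((q1 == q3) && ((!q1 && q3) || q3)) -> (!q1 || q3)): β-rule — branch into !((q1 == q3) && ((!q1 && q3) || q3))  //  (!q1 || q3).
      branch 1.1 (add !((q1 == q3) && ((!q1 && q3) || q3))):
        !((q1 == q3) && ((!q1 && q3) || q3)): β-rule — branch into !(q1 == q3)  //  !((!q1 && q3) || q3).
          branch 1.1.1 (add !(q1 == q3)):
            !(q1 == q3): β-rule — branch into q1, !q3  //  !q1, q3.
              branch 1.1.1.1 (add q1, !q3):
                ○ open, literals {q1=1, q2=1, q3=0}.
              branch 1.1.1.2 (add !q1, q3):
                ○ open, literals {q1=0, q2=1, q3=1}.
          branch 1.1.2 (add !((!q1 && q3) || q3)):
            !((!q1 && q3) || q3): α-rule — add !(!q1 && q3), !q3.
            !(!q1 && q3): β-rule — branch into !!q1  //  !q3.
              branch 1.1.2.1 (add !!q1):
                ○ open, literals {q1=1, q2=1, q3=0}.
              branch 1.1.2.2 (add !q3):
                ○ open, literals {q2=1, q3=0}.
      branch 1.2 (add (!q1 || q3)):
        (!q1 || q3): β-rule — branch into !q1  //  q3.
          branch 1.2.1 (add !q1):
            ○ open, literals {q1=0, q2=1}.
          branch 1.2.2 (add q3):
            ○ open, literals {q2=1, q3=1}.
  branch 2 (add !q2, !(((q1 == q3) && ((!q1 && q3) || q3)) -> (!q1 || q3))):
    !(((q1 == q3) && ((!q1 && q3) || q3)) -> (!q1 || q3)): α-rule — add ((q1 == q3) && ((!q1 && q3) || q3)), !(!q1 || q3).
    ((q1 == q3) && ((!q1 && q3) || q3)): α-rule — add (q1 == q3), ((!q1 && q3) || q3).
    !(!q1 || q3): α-rule — add !!q1, !q3.
    (q1 == q3): β-rule — branch into q1, q3  //  !q1, !q3.
      branch 2.1 (add q1, q3):
        × closes — contains both q3 and !q3.
      branch 2.2 (add !q1, !q3):
        × closes — contains both q1 and !q1.
2 branches closed, 6 open.
An open branch gives a countermodel: q1=1, q2=1, q3=0 (unmentioned atoms arbitrary); under it the original formula is false.

Not valid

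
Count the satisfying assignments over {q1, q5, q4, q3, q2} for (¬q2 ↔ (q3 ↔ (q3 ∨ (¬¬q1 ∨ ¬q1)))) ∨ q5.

24

Initial set: {((¬q2 ↔ (q3 ↔ (q3 ∨ (¬¬q1 ∨ ¬q1)))) ∨ q5)}.
((¬q2 ↔ (q3 ↔ (q3 ∨ (¬¬q1 ∨ ¬q1)))) ∨ q5): β-rule — branch into (¬q2 ↔ (q3 ↔ (q3 ∨ (¬¬q1 ∨ ¬q1))))  //  q5.
  branch 1 (add (¬q2 ↔ (q3 ↔ (q3 ∨ (¬¬q1 ∨ ¬q1))))):
    (¬q2 ↔ (q3 ↔ (q3 ∨ (¬¬q1 ∨ ¬q1)))): β-rule — branch into ¬q2, (q3 ↔ (q3 ∨ (¬¬q1 ∨ ¬q1)))  //  ¬¬q2, ¬(q3 ↔ (q3 ∨ (¬¬q1 ∨ ¬q1))).
      branch 1.1 (add ¬q2, (q3 ↔ (q3 ∨ (¬¬q1 ∨ ¬q1)))):
        (q3 ↔ (q3 ∨ (¬¬q1 ∨ ¬q1))): β-rule — branch into q3, (q3 ∨ (¬¬q1 ∨ ¬q1))  //  ¬q3, ¬(q3 ∨ (¬¬q1 ∨ ¬q1)).
          branch 1.1.1 (add q3, (q3 ∨ (¬¬q1 ∨ ¬q1))):
            (q3 ∨ (¬¬q1 ∨ ¬q1)): β-rule — branch into q3  //  (¬¬q1 ∨ ¬q1).
              branch 1.1.1.1 (add q3):
                ○ open, literals {q2=F, q3=T}.
              branch 1.1.1.2 (add (¬¬q1 ∨ ¬q1)):
                (¬¬q1 ∨ ¬q1): β-rule — branch into ¬¬q1  //  ¬q1.
                  branch 1.1.1.2.1 (add ¬¬q1):
                    ¬¬q1: drop double negation, giving q1.
                    ○ open, literals {q1=T, q2=F, q3=T}.
                  branch 1.1.1.2.2 (add ¬q1):
                    ○ open, literals {q1=F, q2=F, q3=T}.
          branch 1.1.2 (add ¬q3, ¬(q3 ∨ (¬¬q1 ∨ ¬q1))):
            ¬(q3 ∨ (¬¬q1 ∨ ¬q1)): α-rule — add ¬q3, ¬(¬¬q1 ∨ ¬q1).
            ¬(¬¬q1 ∨ ¬q1): α-rule — add ¬¬¬q1, ¬¬q1.
            ¬¬¬q1: drop double negation, giving ¬q1.
            × closes — contains both q1 and ¬q1.
      branch 1.2 (add ¬¬q2, ¬(q3 ↔ (q3 ∨ (¬¬q1 ∨ ¬q1)))):
        ¬(q3 ↔ (q3 ∨ (¬¬q1 ∨ ¬q1))): β-rule — branch into q3, ¬(q3 ∨ (¬¬q1 ∨ ¬q1))  //  ¬q3, (q3 ∨ (¬¬q1 ∨ ¬q1)).
          branch 1.2.1 (add q3, ¬(q3 ∨ (¬¬q1 ∨ ¬q1))):
            ¬(q3 ∨ (¬¬q1 ∨ ¬q1)): α-rule — add ¬q3, ¬(¬¬q1 ∨ ¬q1).
            × closes — contains both q3 and ¬q3.
          branch 1.2.2 (add ¬q3, (q3 ∨ (¬¬q1 ∨ ¬q1))):
            (q3 ∨ (¬¬q1 ∨ ¬q1)): β-rule — branch into q3  //  (¬¬q1 ∨ ¬q1).
              branch 1.2.2.1 (add q3):
                × closes — contains both q3 and ¬q3.
              branch 1.2.2.2 (add (¬¬q1 ∨ ¬q1)):
                (¬¬q1 ∨ ¬q1): β-rule — branch into ¬¬q1  //  ¬q1.
                  branch 1.2.2.2.1 (add ¬¬q1):
                    ¬¬q1: drop double negation, giving q1.
                    ○ open, literals {q1=T, q2=T, q3=F}.
                  branch 1.2.2.2.2 (add ¬q1):
                    ○ open, literals {q1=F, q2=T, q3=F}.
  branch 2 (add q5):
    ○ open, literals {q5=T}.
3 branches closed, 6 open.
Each open branch fixes some atoms; the unmentioned ones are free. Counting distinct full assignments: branch {q2=F, q3=T} (q1, q5, q4) contributes 8 new; branch {q1=T, q2=F, q3=T} (q5, q4) contributes 0 new; branch {q1=F, q2=F, q3=T} (q5, q4) contributes 0 new; branch {q1=T, q2=T, q3=F} (q5, q4) contributes 4 new; branch {q1=F, q2=T, q3=F} (q5, q4) contributes 4 new; branch {q5=T} (q1, q4, q3, q2) contributes 8 new. Total: 24.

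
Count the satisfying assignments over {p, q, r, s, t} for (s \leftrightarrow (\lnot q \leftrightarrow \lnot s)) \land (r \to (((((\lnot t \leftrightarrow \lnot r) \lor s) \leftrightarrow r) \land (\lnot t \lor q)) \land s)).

Initial set: {((s \leftrightarrow (\lnot q \leftrightarrow \lnot s)) \land (r \to (((((\lnot t \leftrightarrow \lnot r) \lor s) \leftrightarrow r) \land (\lnot t \lor q)) \land s)))}.
((s \leftrightarrow (\lnot q \leftrightarrow \lnot s)) \land (r \to (((((\lnot t \leftrightarrow \lnot r) \lor s) \leftrightarrow r) \land (\lnot t \lor q)) \land s))): α-rule — add (s \leftrightarrow (\lnot q \leftrightarrow \lnot s)), (r \to (((((\lnot t \leftrightarrow \lnot r) \lor s) \leftrightarrow r) \land (\lnot t \lor q)) \land s)).
(s \leftrightarrow (\lnot q \leftrightarrow \lnot s)): β-rule — branch into s, (\lnot q \leftrightarrow \lnot s)  //  \lnot s, \lnot (\lnot q \leftrightarrow \lnot s).
  branch 1 (add s, (\lnot q \leftrightarrow \lnot s)):
    (r \to (((((\lnot t \leftrightarrow \lnot r) \lor s) \leftrightarrow r) \land (\lnot t \lor q)) \land s)): β-rule — branch into \lnot r  //  (((((\lnot t \leftrightarrow \lnot r) \lor s) \leftrightarrow r) \land (\lnot t \lor q)) \land s).
      branch 1.1 (add \lnot r):
        (\lnot q \leftrightarrow \lnot s): β-rule — branch into \lnot q, \lnot s  //  \lnot \lnot q, \lnot \lnot s.
          branch 1.1.1 (add \lnot q, \lnot s):
            × closes — contains both s and \lnot s.
          branch 1.1.2 (add \lnot \lnot q, \lnot \lnot s):
            ○ open, literals {q=T, r=F, s=T}.
      branch 1.2 (add (((((\lnot t \leftrightarrow \lnot r) \lor s) \leftrightarrow r) \land (\lnot t \lor q)) \land s)):
        (((((\lnot t \leftrightarrow \lnot r) \lor s) \leftrightarrow r) \land (\lnot t \lor q)) \land s): α-rule — add ((((\lnot t \leftrightarrow \lnot r) \lor s) \leftrightarrow r) \land (\lnot t \lor q)), s.
        ((((\lnot t \leftrightarrow \lnot r) \lor s) \leftrightarrow r) \land (\lnot t \lor q)): α-rule — add (((\lnot t \leftrightarrow \lnot r) \lor s) \leftrightarrow r), (\lnot t \lor q).
        (\lnot q \leftrightarrow \lnot s): β-rule — branch into \lnot q, \lnot s  //  \lnot \lnot q, \lnot \lnot s.
          branch 1.2.1 (add \lnot q, \lnot s):
            × closes — contains both s and \lnot s.
          branch 1.2.2 (add \lnot \lnot q, \lnot \lnot s):
            (((\lnot t \leftrightarrow \lnot r) \lor s) \leftrightarrow r): β-rule — branch into ((\lnot t \leftrightarrow \lnot r) \lor s), r  //  \lnot ((\lnot t \leftrightarrow \lnot r) \lor s), \lnot r.
              branch 1.2.2.1 (add ((\lnot t \leftrightarrow \lnot r) \lor s), r):
                (\lnot t \lor q): β-rule — branch into \lnot t  //  q.
                  branch 1.2.2.1.1 (add \lnot t):
                    ((\lnot t \leftrightarrow \lnot r) \lor s): β-rule — branch into (\lnot t \leftrightarrow \lnot r)  //  s.
                      branch 1.2.2.1.1.1 (add (\lnot t \leftrightarrow \lnot r)):
                        (\lnot t \leftrightarrow \lnot r): β-rule — branch into \lnot t, \lnot r  //  \lnot \lnot t, \lnot \lnot r.
                          branch 1.2.2.1.1.1.1 (add \lnot t, \lnot r):
                            × closes — contains both r and \lnot r.
                          branch 1.2.2.1.1.1.2 (add \lnot \lnot t, \lnot \lnot r):
                            × closes — contains both t and \lnot t.
                      branch 1.2.2.1.1.2 (add s):
                        ○ open, literals {q=T, r=T, s=T, t=F}.
                  branch 1.2.2.1.2 (add q):
                    ((\lnot t \leftrightarrow \lnot r) \lor s): β-rule — branch into (\lnot t \leftrightarrow \lnot r)  //  s.
                      branch 1.2.2.1.2.1 (add (\lnot t \leftrightarrow \lnot r)):
                        (\lnot t \leftrightarrow \lnot r): β-rule — branch into \lnot t, \lnot r  //  \lnot \lnot t, \lnot \lnot r.
                          branch 1.2.2.1.2.1.1 (add \lnot t, \lnot r):
                            × closes — contains both r and \lnot r.
                          branch 1.2.2.1.2.1.2 (add \lnot \lnot t, \lnot \lnot r):
                            ○ open, literals {q=T, r=T, s=T, t=T}.
                      branch 1.2.2.1.2.2 (add s):
                        ○ open, literals {q=T, r=T, s=T}.
              branch 1.2.2.2 (add \lnot ((\lnot t \leftrightarrow \lnot r) \lor s), \lnot r):
                \lnot ((\lnot t \leftrightarrow \lnot r) \lor s): α-rule — add \lnot (\lnot t \leftrightarrow \lnot r), \lnot s.
                × closes — contains both s and \lnot s.
  branch 2 (add \lnot s, \lnot (\lnot q \leftrightarrow \lnot s)):
    (r \to (((((\lnot t \leftrightarrow \lnot r) \lor s) \leftrightarrow r) \land (\lnot t \lor q)) \land s)): β-rule — branch into \lnot r  //  (((((\lnot t \leftrightarrow \lnot r) \lor s) \leftrightarrow r) \land (\lnot t \lor q)) \land s).
      branch 2.1 (add \lnot r):
        \lnot (\lnot q \leftrightarrow \lnot s): β-rule — branch into \lnot q, \lnot \lnot s  //  \lnot \lnot q, \lnot s.
          branch 2.1.1 (add \lnot q, \lnot \lnot s):
            × closes — contains both s and \lnot s.
          branch 2.1.2 (add \lnot \lnot q, \lnot s):
            ○ open, literals {q=T, r=F, s=F}.
      branch 2.2 (add (((((\lnot t \leftrightarrow \lnot r) \lor s) \leftrightarrow r) \land (\lnot t \lor q)) \land s)):
        (((((\lnot t \leftrightarrow \lnot r) \lor s) \leftrightarrow r) \land (\lnot t \lor q)) \land s): α-rule — add ((((\lnot t \leftrightarrow \lnot r) \lor s) \leftrightarrow r) \land (\lnot t \lor q)), s.
        × closes — contains both s and \lnot s.
8 branches closed, 5 open.
Each open branch fixes some atoms; the unmentioned ones are free. Counting distinct full assignments: branch {q=T, r=F, s=T} (p, t) contributes 4 new; branch {q=T, r=T, s=T, t=F} (p) contributes 2 new; branch {q=T, r=T, s=T, t=T} (p) contributes 2 new; branch {q=T, r=T, s=T} (p, t) contributes 0 new; branch {q=T, r=F, s=F} (p, t) contributes 4 new. Total: 12.

12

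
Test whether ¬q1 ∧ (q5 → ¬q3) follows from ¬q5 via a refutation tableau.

Initial set: {¬q5; ¬(¬q1 ∧ (q5 → ¬q3))}.
¬(¬q1 ∧ (q5 → ¬q3)): β-rule — branch into ¬¬q1  //  ¬(q5 → ¬q3).
  branch 1 (add ¬¬q1):
    ○ open, literals {q1=true, q5=false}.
  branch 2 (add ¬(q5 → ¬q3)):
    ¬(q5 → ¬q3): α-rule — add q5, ¬¬q3.
    × closes — contains both q5 and ¬q5.
1 branch closed, 1 open.
An open branch gives a countermodel: q1=true, q5=false (unmentioned atoms arbitrary); the premises hold there but the conclusion fails.

No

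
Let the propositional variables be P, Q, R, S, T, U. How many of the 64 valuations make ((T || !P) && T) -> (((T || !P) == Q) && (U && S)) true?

36

Initial set: {(((T || !P) && T) -> (((T || !P) == Q) && (U && S)))}.
(((T || !P) && T) -> (((T || !P) == Q) && (U && S))): β-rule — branch into !((T || !P) && T)  //  (((T || !P) == Q) && (U && S)).
  branch 1 (add !((T || !P) && T)):
    !((T || !P) && T): β-rule — branch into !(T || !P)  //  !T.
      branch 1.1 (add !(T || !P)):
        !(T || !P): α-rule — add !T, !!P.
        ○ open, literals {P=1, T=0}.
      branch 1.2 (add !T):
        ○ open, literals {T=0}.
  branch 2 (add (((T || !P) == Q) && (U && S))):
    (((T || !P) == Q) && (U && S)): α-rule — add ((T || !P) == Q), (U && S).
    (U && S): α-rule — add U, S.
    ((T || !P) == Q): β-rule — branch into (T || !P), Q  //  !(T || !P), !Q.
      branch 2.1 (add (T || !P), Q):
        (T || !P): β-rule — branch into T  //  !P.
          branch 2.1.1 (add T):
            ○ open, literals {Q=1, S=1, T=1, U=1}.
          branch 2.1.2 (add !P):
            ○ open, literals {P=0, Q=1, S=1, U=1}.
      branch 2.2 (add !(T || !P), !Q):
        !(T || !P): α-rule — add !T, !!P.
        ○ open, literals {P=1, Q=0, S=1, T=0, U=1}.
0 branches closed, 5 open.
Each open branch fixes some atoms; the unmentioned ones are free. Counting distinct full assignments: branch {P=1, T=0} (Q, R, S, U) contributes 16 new; branch {T=0} (P, Q, R, S, U) contributes 16 new; branch {Q=1, S=1, T=1, U=1} (P, R) contributes 4 new; branch {P=0, Q=1, S=1, U=1} (R, T) contributes 0 new; branch {P=1, Q=0, S=1, T=0, U=1} (R) contributes 0 new. Total: 36.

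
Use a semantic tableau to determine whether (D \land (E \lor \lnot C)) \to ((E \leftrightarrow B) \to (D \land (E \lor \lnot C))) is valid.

Assume the negation and expand:
Initial set: {\lnot ((D \land (E \lor \lnot C)) \to ((E \leftrightarrow B) \to (D \land (E \lor \lnot C))))}.
\lnot ((D \land (E \lor \lnot C)) \to ((E \leftrightarrow B) \to (D \land (E \lor \lnot C)))): α-rule — add (D \land (E \lor \lnot C)), \lnot ((E \leftrightarrow B) \to (D \land (E \lor \lnot C))).
(D \land (E \lor \lnot C)): α-rule — add D, (E \lor \lnot C).
\lnot ((E \leftrightarrow B) \to (D \land (E \lor \lnot C))): α-rule — add (E \leftrightarrow B), \lnot (D \land (E \lor \lnot C)).
(E \lor \lnot C): β-rule — branch into E  //  \lnot C.
  branch 1 (add E):
    (E \leftrightarrow B): β-rule — branch into E, B  //  \lnot E, \lnot B.
      branch 1.1 (add E, B):
        \lnot (D \land (E \lor \lnot C)): β-rule — branch into \lnot D  //  \lnot (E \lor \lnot C).
          branch 1.1.1 (add \lnot D):
            × closes — contains both D and \lnot D.
          branch 1.1.2 (add \lnot (E \lor \lnot C)):
            \lnot (E \lor \lnot C): α-rule — add \lnot E, \lnot \lnot C.
            × closes — contains both E and \lnot E.
      branch 1.2 (add \lnot E, \lnot B):
        × closes — contains both E and \lnot E.
  branch 2 (add \lnot C):
    (E \leftrightarrow B): β-rule — branch into E, B  //  \lnot E, \lnot B.
      branch 2.1 (add E, B):
        \lnot (D \land (E \lor \lnot C)): β-rule — branch into \lnot D  //  \lnot (E \lor \lnot C).
          branch 2.1.1 (add \lnot D):
            × closes — contains both D and \lnot D.
          branch 2.1.2 (add \lnot (E \lor \lnot C)):
            \lnot (E \lor \lnot C): α-rule — add \lnot E, \lnot \lnot C.
            × closes — contains both E and \lnot E.
      branch 2.2 (add \lnot E, \lnot B):
        \lnot (D \land (E \lor \lnot C)): β-rule — branch into \lnot D  //  \lnot (E \lor \lnot C).
          branch 2.2.1 (add \lnot D):
            × closes — contains both D and \lnot D.
          branch 2.2.2 (add \lnot (E \lor \lnot C)):
            \lnot (E \lor \lnot C): α-rule — add \lnot E, \lnot \lnot C.
            × closes — contains both C and \lnot C.
All 7 branches close.
Every branch closed, so the negation is unsatisfiable and the formula is valid.

Valid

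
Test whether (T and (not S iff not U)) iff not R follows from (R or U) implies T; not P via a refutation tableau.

Initial set: {T ((R or U) implies T); T not P; F ((T and (not S iff not U)) iff not R)}.
T ((R or U) implies T): β-rule — branch into F (R or U)  //  T T.
  branch 1 (add F (R or U)):
    F (R or U): α-rule — add F R, F U.
    F ((T and (not S iff not U)) iff not R): β-rule — branch into T (T and (not S iff not U)), F not R  //  F (T and (not S iff not U)), T not R.
      branch 1.1 (add T (T and (not S iff not U)), F not R):
        × closes — contains both R and not R.
      branch 1.2 (add F (T and (not S iff not U)), T not R):
        F (T and (not S iff not U)): β-rule — branch into F T  //  F (not S iff not U).
          branch 1.2.1 (add F T):
            ○ open, literals {P=0, R=0, T=0, U=0}.
          branch 1.2.2 (add F (not S iff not U)):
            F (not S iff not U): β-rule — branch into T not S, F not U  //  F not S, T not U.
              branch 1.2.2.1 (add T not S, F not U):
                × closes — contains both U and not U.
              branch 1.2.2.2 (add F not S, T not U):
                ○ open, literals {P=0, R=0, S=1, U=0}.
  branch 2 (add T T):
    F ((T and (not S iff not U)) iff not R): β-rule — branch into T (T and (not S iff not U)), F not R  //  F (T and (not S iff not U)), T not R.
      branch 2.1 (add T (T and (not S iff not U)), F not R):
        T (T and (not S iff not U)): α-rule — add T T, T (not S iff not U).
        T (not S iff not U): β-rule — branch into T not S, T not U  //  F not S, F not U.
          branch 2.1.1 (add T not S, T not U):
            ○ open, literals {P=0, R=1, S=0, T=1, U=0}.
          branch 2.1.2 (add F not S, F not U):
            ○ open, literals {P=0, R=1, S=1, T=1, U=1}.
      branch 2.2 (add F (T and (not S iff not U)), T not R):
        F (T and (not S iff not U)): β-rule — branch into F T  //  F (not S iff not U).
          branch 2.2.1 (add F T):
            × closes — contains both T and not T.
          branch 2.2.2 (add F (not S iff not U)):
            F (not S iff not U): β-rule — branch into T not S, F not U  //  F not S, T not U.
              branch 2.2.2.1 (add T not S, F not U):
                ○ open, literals {P=0, R=0, S=0, T=1, U=1}.
              branch 2.2.2.2 (add F not S, T not U):
                ○ open, literals {P=0, R=0, S=1, T=1, U=0}.
3 branches closed, 6 open.
An open branch gives a countermodel: P=0, R=0, T=0, U=0 (unmentioned atoms arbitrary); the premises hold there but the conclusion fails.

No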